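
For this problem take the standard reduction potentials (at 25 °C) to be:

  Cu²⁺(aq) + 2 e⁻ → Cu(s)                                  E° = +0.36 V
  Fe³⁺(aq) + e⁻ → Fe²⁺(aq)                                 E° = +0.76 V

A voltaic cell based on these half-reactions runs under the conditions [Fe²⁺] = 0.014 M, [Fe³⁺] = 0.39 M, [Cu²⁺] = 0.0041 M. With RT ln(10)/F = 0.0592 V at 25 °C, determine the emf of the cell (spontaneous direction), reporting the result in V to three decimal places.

Fe³⁺/Fe²⁺ is the cathode (higher E°), Cu²⁺/Cu the anode: E°cell = +0.76 − (+0.36) = +0.40 V, n = 2.
Overall: 2 Fe³⁺(aq) + Cu(s) → 2 Fe²⁺(aq) + Cu²⁺(aq)
Q = [Fe²⁺]^2·[Cu²⁺] / ([Fe³⁺]^2); log Q = -5.277.
E = E° − (0.0592/n) log Q = +0.40 − (0.0592/2)(-5.277) = +0.556 V.

+0.556 V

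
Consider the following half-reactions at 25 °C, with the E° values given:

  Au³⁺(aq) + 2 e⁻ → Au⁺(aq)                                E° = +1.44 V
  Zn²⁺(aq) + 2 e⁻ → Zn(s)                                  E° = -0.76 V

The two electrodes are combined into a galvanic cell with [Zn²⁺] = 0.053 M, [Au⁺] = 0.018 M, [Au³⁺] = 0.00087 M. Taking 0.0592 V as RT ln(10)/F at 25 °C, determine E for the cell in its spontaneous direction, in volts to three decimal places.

Au³⁺/Au⁺ is the cathode (higher E°), Zn²⁺/Zn the anode: E°cell = +1.44 − (-0.76) = +2.20 V, n = 2.
Overall: Au³⁺(aq) + Zn(s) → Au⁺(aq) + Zn²⁺(aq)
Q = [Au⁺]·[Zn²⁺] / ([Au³⁺]); log Q = 0.040.
E = E° − (0.0592/n) log Q = +2.20 − (0.0592/2)(0.040) = +2.199 V.

+2.199 V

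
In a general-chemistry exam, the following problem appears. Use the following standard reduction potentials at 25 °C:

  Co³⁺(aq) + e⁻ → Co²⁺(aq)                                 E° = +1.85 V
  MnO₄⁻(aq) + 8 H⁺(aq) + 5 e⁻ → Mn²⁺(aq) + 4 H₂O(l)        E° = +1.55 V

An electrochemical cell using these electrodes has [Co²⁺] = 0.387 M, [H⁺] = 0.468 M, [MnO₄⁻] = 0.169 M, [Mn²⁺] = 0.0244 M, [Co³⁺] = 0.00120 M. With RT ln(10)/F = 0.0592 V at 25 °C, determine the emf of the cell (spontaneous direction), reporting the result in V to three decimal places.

Co³⁺/Co²⁺ is the cathode (higher E°), MnO₄⁻/Mn²⁺ the anode: E°cell = +1.85 − (+1.55) = +0.30 V, n = 5.
Overall: 5 Co³⁺(aq) + Mn²⁺(aq) + 4 H₂O(l) → 5 Co²⁺(aq) + MnO₄⁻(aq) + 8 H⁺(aq)
Q = [Co²⁺]^5·[MnO₄⁻]·[H⁺]^8 / ([Co³⁺]^5·[Mn²⁺]); log Q = 10.745.
E = E° − (0.0592/n) log Q = +0.30 − (0.0592/5)(10.745) = +0.173 V.

+0.173 V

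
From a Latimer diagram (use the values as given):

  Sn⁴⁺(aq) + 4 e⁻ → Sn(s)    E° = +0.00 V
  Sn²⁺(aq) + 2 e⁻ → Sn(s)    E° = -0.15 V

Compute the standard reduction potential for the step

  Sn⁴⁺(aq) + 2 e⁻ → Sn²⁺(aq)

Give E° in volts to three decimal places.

+0.150 V

Sequential free energies add, so n₃E°₃ = n₁E°₁ + n₂E°₂.
With n₃ = 4, and the known step contributing 2×(-0.15) V, the unknown satisfies 2·E° = 4×(+0.00) − 2×(-0.15) = +0.300.
E° = +0.300 / 2 = +0.150 V.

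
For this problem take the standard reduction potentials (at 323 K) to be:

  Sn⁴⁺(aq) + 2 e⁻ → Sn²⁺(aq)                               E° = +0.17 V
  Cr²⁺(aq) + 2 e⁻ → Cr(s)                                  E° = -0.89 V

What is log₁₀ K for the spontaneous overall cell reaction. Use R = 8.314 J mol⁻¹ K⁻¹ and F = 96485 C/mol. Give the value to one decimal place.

Cathode: Sn⁴⁺/Sn²⁺; anode: Cr²⁺/Cr. E°cell = (+0.17) − (-0.89) = +1.06 V, with n = 2.
ΔG° = −nFE° = −RT ln K, so ln K = nFE°/(RT) = (2)(96485)(+1.06) / ((8.314)(323)) = 76.170.
log₁₀ K = 76.170 / ln 10 = 33.1.

33.1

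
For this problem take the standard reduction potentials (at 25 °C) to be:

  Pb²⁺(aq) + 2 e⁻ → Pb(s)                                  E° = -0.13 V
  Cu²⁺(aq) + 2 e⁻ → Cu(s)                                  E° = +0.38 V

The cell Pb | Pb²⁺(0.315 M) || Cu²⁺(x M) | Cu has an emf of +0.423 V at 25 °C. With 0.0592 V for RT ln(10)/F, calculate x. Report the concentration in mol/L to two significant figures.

Cu²⁺/Cu is the cathode, Pb²⁺/Pb the anode: E°cell = +0.51 V, n = 2.
Overall reaction: Cu²⁺(aq) + Pb(s) → Cu(s) + Pb²⁺(aq); Q = [Pb²⁺]^1/[Cu²⁺]^1.
From E = E° − (0.0592/n) log Q: log Q = (E° − E)·n/0.0592 = (+0.51 − (+0.423))·2/0.0592 = 2.9392.
So 1·log[Cu²⁺] = 1·log(0.315) − log Q = -0.5017 − (2.9392) = -3.4409; [Cu²⁺] = 10^(-3.4409) ≈ 0.00036 M.

0.00036 M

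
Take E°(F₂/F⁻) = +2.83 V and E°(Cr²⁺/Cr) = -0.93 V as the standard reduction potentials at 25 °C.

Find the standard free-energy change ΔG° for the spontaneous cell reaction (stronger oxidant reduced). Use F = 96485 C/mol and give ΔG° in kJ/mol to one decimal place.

F₂/F⁻ (E° = +2.83 V) is the cathode; Cr²⁺/Cr (E° = -0.93 V) is the anode, so E°cell = +3.76 V.
Balancing electrons gives n = 2 (lcm of 2 and 2).
ΔG° = −nFE° = −(2)(96485)(+3.76) = -725,567 J = -725.6 kJ/mol.

-725.6 kJ/mol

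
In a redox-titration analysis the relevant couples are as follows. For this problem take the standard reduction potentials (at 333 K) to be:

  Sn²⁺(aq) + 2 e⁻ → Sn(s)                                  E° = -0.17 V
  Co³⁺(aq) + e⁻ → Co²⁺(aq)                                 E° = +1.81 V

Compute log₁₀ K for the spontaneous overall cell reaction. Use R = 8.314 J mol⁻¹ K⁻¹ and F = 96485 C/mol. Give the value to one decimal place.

Cathode: Co³⁺/Co²⁺; anode: Sn²⁺/Sn. E°cell = (+1.81) − (-0.17) = +1.98 V, with n = 2.
ΔG° = −nFE° = −RT ln K, so ln K = nFE°/(RT) = (2)(96485)(+1.98) / ((8.314)(333)) = 138.007.
log₁₀ K = 138.007 / ln 10 = 59.9.

59.9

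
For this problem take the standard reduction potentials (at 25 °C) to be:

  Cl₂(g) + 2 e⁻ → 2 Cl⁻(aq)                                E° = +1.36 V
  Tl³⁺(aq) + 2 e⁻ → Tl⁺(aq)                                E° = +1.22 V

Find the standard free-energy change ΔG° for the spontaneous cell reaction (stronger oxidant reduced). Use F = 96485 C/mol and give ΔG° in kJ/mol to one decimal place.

Cl₂/Cl⁻ (E° = +1.36 V) is the cathode; Tl³⁺/Tl⁺ (E° = +1.22 V) is the anode, so E°cell = +0.14 V.
Balancing electrons gives n = 2 (lcm of 2 and 2).
ΔG° = −nFE° = −(2)(96485)(+0.14) = -27,016 J = -27.0 kJ/mol.

-27.0 kJ/mol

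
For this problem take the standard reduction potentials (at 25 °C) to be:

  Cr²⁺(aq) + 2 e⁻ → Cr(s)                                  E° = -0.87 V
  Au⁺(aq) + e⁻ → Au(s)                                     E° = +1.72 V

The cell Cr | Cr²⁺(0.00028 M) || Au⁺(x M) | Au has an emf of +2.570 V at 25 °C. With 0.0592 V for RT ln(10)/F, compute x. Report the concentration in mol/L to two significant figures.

0.0077 M

Au⁺/Au is the cathode, Cr²⁺/Cr the anode: E°cell = +2.59 V, n = 2.
Overall reaction: 2 Au⁺(aq) + Cr(s) → 2 Au(s) + Cr²⁺(aq); Q = [Cr²⁺]^1/[Au⁺]^2.
From E = E° − (0.0592/n) log Q: log Q = (E° − E)·n/0.0592 = (+2.59 − (+2.570))·2/0.0592 = 0.6757.
So 2·log[Au⁺] = 1·log(0.00028) − log Q = -3.5528 − (0.6757) = -4.2285; log[Au⁺] = -4.2285 / 2 = -2.1143; [Au⁺] = 10^(-2.1143) ≈ 0.0077 M.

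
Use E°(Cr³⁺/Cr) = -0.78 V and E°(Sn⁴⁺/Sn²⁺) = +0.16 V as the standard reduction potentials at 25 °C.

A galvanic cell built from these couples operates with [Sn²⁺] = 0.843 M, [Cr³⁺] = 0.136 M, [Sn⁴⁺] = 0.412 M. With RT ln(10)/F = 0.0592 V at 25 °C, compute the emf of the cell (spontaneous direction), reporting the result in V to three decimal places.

Sn⁴⁺/Sn²⁺ is the cathode (higher E°), Cr³⁺/Cr the anode: E°cell = +0.16 − (-0.78) = +0.94 V, n = 6.
Overall: 3 Sn⁴⁺(aq) + 2 Cr(s) → 3 Sn²⁺(aq) + 2 Cr³⁺(aq)
Q = [Sn²⁺]^3·[Cr³⁺]^2 / ([Sn⁴⁺]^3); log Q = -0.800.
E = E° − (0.0592/n) log Q = +0.94 − (0.0592/6)(-0.800) = +0.948 V.

+0.948 V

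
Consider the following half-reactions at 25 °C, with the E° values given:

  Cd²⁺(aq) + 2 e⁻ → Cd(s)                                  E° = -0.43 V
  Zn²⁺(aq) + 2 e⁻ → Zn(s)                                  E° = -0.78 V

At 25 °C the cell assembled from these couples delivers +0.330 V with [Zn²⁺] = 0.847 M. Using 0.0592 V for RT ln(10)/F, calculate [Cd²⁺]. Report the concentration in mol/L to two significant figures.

Cd²⁺/Cd is the cathode, Zn²⁺/Zn the anode: E°cell = +0.35 V, n = 2.
Overall reaction: Cd²⁺(aq) + Zn(s) → Cd(s) + Zn²⁺(aq); Q = [Zn²⁺]^1/[Cd²⁺]^1.
From E = E° − (0.0592/n) log Q: log Q = (E° − E)·n/0.0592 = (+0.35 − (+0.330))·2/0.0592 = 0.6757.
So 1·log[Cd²⁺] = 1·log(0.847) − log Q = -0.0721 − (0.6757) = -0.7478; [Cd²⁺] = 10^(-0.7478) ≈ 0.18 M.

0.18 M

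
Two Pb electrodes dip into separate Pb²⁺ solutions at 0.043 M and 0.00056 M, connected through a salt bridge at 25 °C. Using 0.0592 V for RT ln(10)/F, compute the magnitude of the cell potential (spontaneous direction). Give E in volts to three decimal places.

+0.056 V

For a concentration cell E°cell = 0. The 0.043 M side is the cathode (reduction is favoured where [Pb²⁺] is higher).
With n = 2, E = −(0.0592/2) log([Pb²⁺]ₐₙ/[Pb²⁺]꜀ₐₜ) = −(0.0592/2) log(0.00056/0.043) = −(0.0592/2)(-1.885) = +0.056 V.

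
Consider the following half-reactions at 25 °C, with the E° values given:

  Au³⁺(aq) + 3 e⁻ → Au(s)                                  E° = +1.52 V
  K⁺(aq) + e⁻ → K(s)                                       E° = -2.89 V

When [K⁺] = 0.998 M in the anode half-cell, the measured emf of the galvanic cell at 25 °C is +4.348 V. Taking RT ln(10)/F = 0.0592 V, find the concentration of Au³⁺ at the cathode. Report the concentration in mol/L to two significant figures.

0.00072 M

Au³⁺/Au is the cathode, K⁺/K the anode: E°cell = +4.41 V, n = 3.
Overall reaction: Au³⁺(aq) + 3 K(s) → Au(s) + 3 K⁺(aq); Q = [K⁺]^3/[Au³⁺]^1.
From E = E° − (0.0592/n) log Q: log Q = (E° − E)·n/0.0592 = (+4.41 − (+4.348))·3/0.0592 = 3.1419.
So 1·log[Au³⁺] = 3·log(0.998) − log Q = -0.0026 − (3.1419) = -3.1445; [Au³⁺] = 10^(-3.1445) ≈ 0.00072 M.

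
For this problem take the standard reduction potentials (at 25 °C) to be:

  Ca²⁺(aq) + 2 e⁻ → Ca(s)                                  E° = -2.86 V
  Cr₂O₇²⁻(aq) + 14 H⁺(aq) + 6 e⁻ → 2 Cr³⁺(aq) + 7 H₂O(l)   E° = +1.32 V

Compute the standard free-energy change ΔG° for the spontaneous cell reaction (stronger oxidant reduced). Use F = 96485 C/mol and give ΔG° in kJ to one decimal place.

-2419.8 kJ

Cr₂O₇²⁻/Cr³⁺ (E° = +1.32 V) is the cathode; Ca²⁺/Ca (E° = -2.86 V) is the anode, so E°cell = +4.18 V.
Balancing electrons gives n = 6 (lcm of 6 and 2).
ΔG° = −nFE° = −(6)(96485)(+4.18) = -2,419,844 J = -2419.8 kJ.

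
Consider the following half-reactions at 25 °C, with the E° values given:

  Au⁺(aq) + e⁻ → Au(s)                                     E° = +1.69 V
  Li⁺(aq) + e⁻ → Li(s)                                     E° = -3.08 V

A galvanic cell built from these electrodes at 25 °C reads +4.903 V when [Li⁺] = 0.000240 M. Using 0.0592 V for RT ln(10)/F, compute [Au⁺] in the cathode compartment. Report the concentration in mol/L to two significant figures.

0.042 M

Au⁺/Au is the cathode, Li⁺/Li the anode: E°cell = +4.77 V, n = 1.
Overall reaction: Au⁺(aq) + Li(s) → Au(s) + Li⁺(aq); Q = [Li⁺]^1/[Au⁺]^1.
From E = E° − (0.0592/n) log Q: log Q = (E° − E)·n/0.0592 = (+4.77 − (+4.903))·1/0.0592 = -2.2466.
So 1·log[Au⁺] = 1·log(0.00024) − log Q = -3.6198 − (-2.2466) = -1.3732; [Au⁺] = 10^(-1.3732) ≈ 0.042 M.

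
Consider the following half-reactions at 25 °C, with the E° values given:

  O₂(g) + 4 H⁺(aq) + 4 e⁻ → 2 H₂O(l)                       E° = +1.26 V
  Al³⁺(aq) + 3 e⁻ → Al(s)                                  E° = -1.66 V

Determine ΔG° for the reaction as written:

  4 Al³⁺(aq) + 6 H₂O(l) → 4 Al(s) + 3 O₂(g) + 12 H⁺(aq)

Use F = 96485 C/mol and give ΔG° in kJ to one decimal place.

+3380.8 kJ

As written, Al³⁺/Al is reduced (cathode) and O₂/H₂O is oxidised (anode), so E°cell = (-1.66) − (+1.26) = -2.92 V.
Balancing electrons gives n = 12.
ΔG° = −nFE° = −(12)(96485)(-2.92) = 3,380,834 J = +3380.8 kJ.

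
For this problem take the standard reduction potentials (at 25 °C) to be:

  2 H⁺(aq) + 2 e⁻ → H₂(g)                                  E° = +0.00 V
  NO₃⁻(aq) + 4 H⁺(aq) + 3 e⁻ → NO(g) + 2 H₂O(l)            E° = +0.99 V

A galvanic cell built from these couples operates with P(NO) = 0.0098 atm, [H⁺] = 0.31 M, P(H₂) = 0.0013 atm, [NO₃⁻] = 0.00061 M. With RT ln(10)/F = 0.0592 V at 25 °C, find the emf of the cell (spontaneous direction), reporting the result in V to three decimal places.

+0.871 V

NO₃⁻/NO is the cathode (higher E°), H⁺/H₂ the anode: E°cell = +0.99 − (+0.00) = +0.99 V, n = 6.
Overall: 2 NO₃⁻(aq) + 2 H⁺(aq) + 3 H₂(g) → 2 NO(g) + 4 H₂O(l)
Q = P(NO)^2 / ([NO₃⁻]^2·[H⁺]^2·P(H₂)^3); log Q = 12.087.
E = E° − (0.0592/n) log Q = +0.99 − (0.0592/6)(12.087) = +0.871 V.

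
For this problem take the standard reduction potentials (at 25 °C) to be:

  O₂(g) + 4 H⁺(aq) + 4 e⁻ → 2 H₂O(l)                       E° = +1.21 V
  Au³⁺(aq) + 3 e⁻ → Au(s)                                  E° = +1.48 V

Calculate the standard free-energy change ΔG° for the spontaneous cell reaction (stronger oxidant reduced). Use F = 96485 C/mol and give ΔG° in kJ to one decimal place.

Au³⁺/Au (E° = +1.48 V) is the cathode; O₂/H₂O (E° = +1.21 V) is the anode, so E°cell = +0.27 V.
Balancing electrons gives n = 12 (lcm of 3 and 4).
ΔG° = −nFE° = −(12)(96485)(+0.27) = -312,611 J = -312.6 kJ.

-312.6 kJ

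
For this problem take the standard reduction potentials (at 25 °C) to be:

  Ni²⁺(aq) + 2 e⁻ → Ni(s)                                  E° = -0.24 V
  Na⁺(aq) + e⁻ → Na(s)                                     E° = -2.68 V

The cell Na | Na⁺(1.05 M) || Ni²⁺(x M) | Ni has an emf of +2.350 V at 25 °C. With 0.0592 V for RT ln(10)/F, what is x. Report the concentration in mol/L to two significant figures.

Ni²⁺/Ni is the cathode, Na⁺/Na the anode: E°cell = +2.44 V, n = 2.
Overall reaction: Ni²⁺(aq) + 2 Na(s) → Ni(s) + 2 Na⁺(aq); Q = [Na⁺]^2/[Ni²⁺]^1.
From E = E° − (0.0592/n) log Q: log Q = (E° − E)·n/0.0592 = (+2.44 − (+2.350))·2/0.0592 = 3.0405.
So 1·log[Ni²⁺] = 2·log(1.05) − log Q = 0.0424 − (3.0405) = -2.9981; [Ni²⁺] = 10^(-2.9981) ≈ 0.0010 M.

0.0010 M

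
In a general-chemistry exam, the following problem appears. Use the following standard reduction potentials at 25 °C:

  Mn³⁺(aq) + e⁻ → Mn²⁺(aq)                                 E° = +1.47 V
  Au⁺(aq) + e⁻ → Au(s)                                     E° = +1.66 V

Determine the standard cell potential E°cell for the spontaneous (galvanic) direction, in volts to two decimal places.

+0.19 V

The Au⁺/Au couple has the higher reduction potential, so it is the cathode; Mn³⁺/Mn²⁺ is oxidised at the anode.
E°cell = E°(cathode) − E°(anode) = (+1.66) − (+1.47) = +0.19 V.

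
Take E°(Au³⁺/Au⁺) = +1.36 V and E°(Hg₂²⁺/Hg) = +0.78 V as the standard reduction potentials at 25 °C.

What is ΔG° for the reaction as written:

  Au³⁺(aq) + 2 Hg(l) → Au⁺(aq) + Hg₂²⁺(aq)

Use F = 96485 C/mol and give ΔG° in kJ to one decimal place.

As written, Au³⁺/Au⁺ is reduced (cathode) and Hg₂²⁺/Hg is oxidised (anode), so E°cell = (+1.36) − (+0.78) = +0.58 V.
Balancing electrons gives n = 2.
ΔG° = −nFE° = −(2)(96485)(+0.58) = -111,923 J = -111.9 kJ.

-111.9 kJ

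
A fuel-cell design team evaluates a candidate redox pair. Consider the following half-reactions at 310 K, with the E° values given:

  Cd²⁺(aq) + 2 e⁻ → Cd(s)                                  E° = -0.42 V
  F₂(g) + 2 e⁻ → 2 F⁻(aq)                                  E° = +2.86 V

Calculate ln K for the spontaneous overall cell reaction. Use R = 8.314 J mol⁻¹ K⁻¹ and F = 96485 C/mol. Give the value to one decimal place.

Cathode: F₂/F⁻; anode: Cd²⁺/Cd. E°cell = (+2.86) − (-0.42) = +3.28 V, with n = 2.
ΔG° = −nFE° = −RT ln K, so ln K = nFE°/(RT) = (2)(96485)(+3.28) / ((8.314)(310)) = 245.579.

245.6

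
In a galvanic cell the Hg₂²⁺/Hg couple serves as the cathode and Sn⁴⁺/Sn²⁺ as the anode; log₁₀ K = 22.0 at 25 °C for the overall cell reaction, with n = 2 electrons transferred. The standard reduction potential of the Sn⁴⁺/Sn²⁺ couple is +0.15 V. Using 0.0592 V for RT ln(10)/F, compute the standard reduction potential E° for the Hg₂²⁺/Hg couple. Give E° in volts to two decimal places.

+0.80 V

E°cell = (0.0592/n)·log K = (0.0592/2)(22.0) = +0.651 V.
Since Hg₂²⁺/Hg is the cathode and Sn⁴⁺/Sn²⁺ the anode, E°cell = E°(Hg₂²⁺/Hg) − E°(Sn⁴⁺/Sn²⁺).
So E°(Hg₂²⁺/Hg) = E°cell + E°(Sn⁴⁺/Sn²⁺) = +0.651 + (+0.15) = +0.80 V.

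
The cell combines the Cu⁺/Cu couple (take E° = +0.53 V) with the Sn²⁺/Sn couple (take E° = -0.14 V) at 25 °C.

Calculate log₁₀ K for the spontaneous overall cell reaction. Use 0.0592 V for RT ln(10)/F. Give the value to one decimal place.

Cathode: Cu⁺/Cu; anode: Sn²⁺/Sn. E°cell = +0.67 V, n = 2.
log K = nE°cell / 0.0592 = (2)(+0.67) / 0.0592 = 22.6.

22.6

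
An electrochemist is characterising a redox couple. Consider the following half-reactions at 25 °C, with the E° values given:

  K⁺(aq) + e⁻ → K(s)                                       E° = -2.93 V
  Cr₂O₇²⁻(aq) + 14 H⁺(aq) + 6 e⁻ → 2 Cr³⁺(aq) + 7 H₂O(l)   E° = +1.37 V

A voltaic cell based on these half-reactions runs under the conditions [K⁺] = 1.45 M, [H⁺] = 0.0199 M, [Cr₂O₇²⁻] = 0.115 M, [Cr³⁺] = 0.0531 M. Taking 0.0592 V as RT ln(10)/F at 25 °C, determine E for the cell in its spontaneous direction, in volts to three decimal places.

+4.071 V

Cr₂O₇²⁻/Cr³⁺ is the cathode (higher E°), K⁺/K the anode: E°cell = +1.37 − (-2.93) = +4.30 V, n = 6.
Overall: Cr₂O₇²⁻(aq) + 14 H⁺(aq) + 6 K(s) → 2 Cr³⁺(aq) + 7 H₂O(l) + 6 K⁺(aq)
Q = [Cr³⁺]^2·[K⁺]^6 / ([Cr₂O₇²⁻]·[H⁺]^14); log Q = 23.174.
E = E° − (0.0592/n) log Q = +4.30 − (0.0592/6)(23.174) = +4.071 V.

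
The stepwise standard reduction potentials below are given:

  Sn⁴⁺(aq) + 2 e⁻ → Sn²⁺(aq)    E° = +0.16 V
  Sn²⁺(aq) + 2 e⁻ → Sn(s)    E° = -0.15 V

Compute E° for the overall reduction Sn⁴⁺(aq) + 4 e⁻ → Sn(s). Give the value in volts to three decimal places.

Standard free energies of sequential steps add: ΔG°₃ = ΔG°₁ + ΔG°₂, so n₃E°₃ = n₁E°₁ + n₂E°₂.
E°₃ = (2×+0.16 + 2×-0.15) / 4 = (+0.020) / 4 = +0.005 V.

+0.005 V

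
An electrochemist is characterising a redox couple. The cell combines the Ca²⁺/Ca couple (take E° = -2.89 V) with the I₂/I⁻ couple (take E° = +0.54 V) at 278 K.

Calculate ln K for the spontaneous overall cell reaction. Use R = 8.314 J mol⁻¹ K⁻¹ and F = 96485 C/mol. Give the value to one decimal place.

Cathode: I₂/I⁻; anode: Ca²⁺/Ca. E°cell = (+0.54) − (-2.89) = +3.43 V, with n = 2.
ΔG° = −nFE° = −RT ln K, so ln K = nFE°/(RT) = (2)(96485)(+3.43) / ((8.314)(278)) = 286.371.

286.4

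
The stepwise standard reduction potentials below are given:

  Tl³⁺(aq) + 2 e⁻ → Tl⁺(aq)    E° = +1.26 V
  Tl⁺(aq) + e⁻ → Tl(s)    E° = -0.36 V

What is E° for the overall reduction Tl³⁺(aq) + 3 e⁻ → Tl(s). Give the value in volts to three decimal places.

+0.720 V

Since ΔG° = −nFE° is additive over sequential reductions, n₃E°₃ = n₁E°₁ + n₂E°₂.
E°₃ = (2×+1.26 + 1×-0.36) / 3 = (+2.160) / 3 = +0.720 V.
Simply averaging or adding the two E° values would be wrong; the electron-weighted sum is required.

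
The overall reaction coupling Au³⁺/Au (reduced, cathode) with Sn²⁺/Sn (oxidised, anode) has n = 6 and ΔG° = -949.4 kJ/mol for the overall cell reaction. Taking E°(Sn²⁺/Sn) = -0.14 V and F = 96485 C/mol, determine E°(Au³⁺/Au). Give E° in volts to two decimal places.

+1.50 V

E°cell = −ΔG°/(nF) = −(-949.4×10³)/((6)(96485)) = +1.640 V.
Since Au³⁺/Au is the cathode and Sn²⁺/Sn the anode, E°cell = E°(Au³⁺/Au) − E°(Sn²⁺/Sn).
So E°(Au³⁺/Au) = E°cell + E°(Sn²⁺/Sn) = +1.640 + (-0.14) = +1.50 V.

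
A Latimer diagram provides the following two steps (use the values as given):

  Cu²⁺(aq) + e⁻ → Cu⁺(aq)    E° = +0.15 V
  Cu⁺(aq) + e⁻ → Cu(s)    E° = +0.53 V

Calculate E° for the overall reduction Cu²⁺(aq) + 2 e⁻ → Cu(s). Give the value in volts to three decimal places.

Since ΔG° = −nFE° is additive over sequential reductions, n₃E°₃ = n₁E°₁ + n₂E°₂.
E°₃ = (1×+0.15 + 1×+0.53) / 2 = (+0.680) / 2 = +0.340 V.

+0.340 V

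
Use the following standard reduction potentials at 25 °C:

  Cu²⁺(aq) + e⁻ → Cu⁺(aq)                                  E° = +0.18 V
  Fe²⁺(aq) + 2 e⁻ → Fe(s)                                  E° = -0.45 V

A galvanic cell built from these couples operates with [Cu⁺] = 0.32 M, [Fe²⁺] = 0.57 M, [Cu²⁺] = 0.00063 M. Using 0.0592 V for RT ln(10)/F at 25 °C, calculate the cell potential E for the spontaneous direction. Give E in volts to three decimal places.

Cu²⁺/Cu⁺ is the cathode (higher E°), Fe²⁺/Fe the anode: E°cell = +0.18 − (-0.45) = +0.63 V, n = 2.
Overall: 2 Cu²⁺(aq) + Fe(s) → 2 Cu⁺(aq) + Fe²⁺(aq)
Q = [Cu⁺]^2·[Fe²⁺] / ([Cu²⁺]^2); log Q = 5.167.
E = E° − (0.0592/n) log Q = +0.63 − (0.0592/2)(5.167) = +0.477 V.

+0.477 V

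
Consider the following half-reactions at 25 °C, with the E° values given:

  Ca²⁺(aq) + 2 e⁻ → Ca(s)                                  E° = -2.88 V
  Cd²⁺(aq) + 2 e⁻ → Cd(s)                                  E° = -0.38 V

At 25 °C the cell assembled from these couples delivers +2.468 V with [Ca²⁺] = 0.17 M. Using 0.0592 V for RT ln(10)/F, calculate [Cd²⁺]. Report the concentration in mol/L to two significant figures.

0.014 M

Cd²⁺/Cd is the cathode, Ca²⁺/Ca the anode: E°cell = +2.50 V, n = 2.
Overall reaction: Cd²⁺(aq) + Ca(s) → Cd(s) + Ca²⁺(aq); Q = [Ca²⁺]^1/[Cd²⁺]^1.
From E = E° − (0.0592/n) log Q: log Q = (E° − E)·n/0.0592 = (+2.50 − (+2.468))·2/0.0592 = 1.0811.
So 1·log[Cd²⁺] = 1·log(0.17) − log Q = -0.7696 − (1.0811) = -1.8507; [Cd²⁺] = 10^(-1.8507) ≈ 0.014 M.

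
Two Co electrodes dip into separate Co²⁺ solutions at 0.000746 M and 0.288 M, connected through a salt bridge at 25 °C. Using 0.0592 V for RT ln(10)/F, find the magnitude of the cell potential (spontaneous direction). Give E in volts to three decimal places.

For a concentration cell E°cell = 0. The 0.288 M side is the cathode (reduction is favoured where [Co²⁺] is higher).
With n = 2, E = −(0.0592/2) log([Co²⁺]ₐₙ/[Co²⁺]꜀ₐₜ) = −(0.0592/2) log(0.000746/0.288) = −(0.0592/2)(-2.587) = +0.077 V.

+0.077 V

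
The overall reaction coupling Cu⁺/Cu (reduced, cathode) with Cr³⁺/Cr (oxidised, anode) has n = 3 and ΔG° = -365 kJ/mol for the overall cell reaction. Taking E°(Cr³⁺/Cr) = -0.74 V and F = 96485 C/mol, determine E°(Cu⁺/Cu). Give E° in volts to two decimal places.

E°cell = −ΔG°/(nF) = −(-365×10³)/((3)(96485)) = +1.261 V.
Since Cu⁺/Cu is the cathode and Cr³⁺/Cr the anode, E°cell = E°(Cu⁺/Cu) − E°(Cr³⁺/Cr).
So E°(Cu⁺/Cu) = E°cell + E°(Cr³⁺/Cr) = +1.261 + (-0.74) = +0.52 V.

+0.52 V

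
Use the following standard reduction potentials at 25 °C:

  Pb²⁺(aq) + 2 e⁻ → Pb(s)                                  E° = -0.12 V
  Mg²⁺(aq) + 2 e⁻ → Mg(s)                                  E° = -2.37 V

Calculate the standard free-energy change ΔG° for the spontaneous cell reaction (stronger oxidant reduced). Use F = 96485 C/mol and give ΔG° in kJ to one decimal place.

-434.2 kJ

Pb²⁺/Pb (E° = -0.12 V) is the cathode; Mg²⁺/Mg (E° = -2.37 V) is the anode, so E°cell = +2.25 V.
Balancing electrons gives n = 2 (lcm of 2 and 2).
ΔG° = −nFE° = −(2)(96485)(+2.25) = -434,182 J = -434.2 kJ.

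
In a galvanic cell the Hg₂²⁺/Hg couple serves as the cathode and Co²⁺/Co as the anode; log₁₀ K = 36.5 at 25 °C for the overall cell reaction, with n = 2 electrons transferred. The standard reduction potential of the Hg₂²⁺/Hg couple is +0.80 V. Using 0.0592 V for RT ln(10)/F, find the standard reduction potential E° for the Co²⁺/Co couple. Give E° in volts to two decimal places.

E°cell = (0.0592/n)·log K = (0.0592/2)(36.5) = +1.080 V.
Since Hg₂²⁺/Hg is the cathode and Co²⁺/Co the anode, E°cell = E°(Hg₂²⁺/Hg) − E°(Co²⁺/Co).
So E°(Co²⁺/Co) = E°(Hg₂²⁺/Hg) − E°cell = (+0.80) − (+1.080) = -0.28 V.

-0.28 V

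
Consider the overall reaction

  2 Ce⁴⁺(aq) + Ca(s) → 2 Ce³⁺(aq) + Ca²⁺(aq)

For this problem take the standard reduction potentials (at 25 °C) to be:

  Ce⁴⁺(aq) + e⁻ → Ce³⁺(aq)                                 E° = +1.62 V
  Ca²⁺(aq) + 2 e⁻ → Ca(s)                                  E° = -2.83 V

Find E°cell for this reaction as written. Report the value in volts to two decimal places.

The Ce⁴⁺/Ce³⁺ couple has the higher reduction potential, so it is the cathode; Ca²⁺/Ca is oxidised at the anode.
E°cell = E°(cathode) − E°(anode) = (+1.62) − (-2.83) = +4.45 V.

+4.45 V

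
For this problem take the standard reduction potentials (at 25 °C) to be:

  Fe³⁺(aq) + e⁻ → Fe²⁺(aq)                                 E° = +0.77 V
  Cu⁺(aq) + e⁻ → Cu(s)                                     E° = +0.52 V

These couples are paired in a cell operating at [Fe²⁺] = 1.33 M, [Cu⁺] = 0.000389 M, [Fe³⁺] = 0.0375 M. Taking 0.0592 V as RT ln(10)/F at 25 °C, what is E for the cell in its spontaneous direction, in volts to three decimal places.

Fe³⁺/Fe²⁺ is the cathode (higher E°), Cu⁺/Cu the anode: E°cell = +0.77 − (+0.52) = +0.25 V, n = 1.
Overall: Fe³⁺(aq) + Cu(s) → Fe²⁺(aq) + Cu⁺(aq)
Q = [Fe²⁺]·[Cu⁺] / ([Fe³⁺]); log Q = -1.860.
E = E° − (0.0592/n) log Q = +0.25 − (0.0592/1)(-1.860) = +0.360 V.

+0.360 V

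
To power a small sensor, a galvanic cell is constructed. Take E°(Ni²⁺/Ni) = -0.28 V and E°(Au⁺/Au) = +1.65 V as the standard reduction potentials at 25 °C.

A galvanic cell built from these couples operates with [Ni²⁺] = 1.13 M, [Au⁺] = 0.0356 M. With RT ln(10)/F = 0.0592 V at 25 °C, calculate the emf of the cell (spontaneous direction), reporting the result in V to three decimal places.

+1.843 V

Au⁺/Au is the cathode (higher E°), Ni²⁺/Ni the anode: E°cell = +1.65 − (-0.28) = +1.93 V, n = 2.
Overall: 2 Au⁺(aq) + Ni(s) → 2 Au(s) + Ni²⁺(aq)
Q = [Ni²⁺] / ([Au⁺]^2); log Q = 2.950.
E = E° − (0.0592/n) log Q = +1.93 − (0.0592/2)(2.950) = +1.843 V.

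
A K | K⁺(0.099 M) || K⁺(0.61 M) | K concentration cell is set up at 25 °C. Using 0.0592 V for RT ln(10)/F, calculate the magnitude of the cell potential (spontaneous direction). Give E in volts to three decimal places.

+0.047 V

For a concentration cell E°cell = 0. The 0.61 M side is the cathode (reduction is favoured where [K⁺] is higher).
With n = 1, E = −(0.0592/1) log([K⁺]ₐₙ/[K⁺]꜀ₐₜ) = −(0.0592/1) log(0.099/0.61) = −(0.0592/1)(-0.790) = +0.047 V.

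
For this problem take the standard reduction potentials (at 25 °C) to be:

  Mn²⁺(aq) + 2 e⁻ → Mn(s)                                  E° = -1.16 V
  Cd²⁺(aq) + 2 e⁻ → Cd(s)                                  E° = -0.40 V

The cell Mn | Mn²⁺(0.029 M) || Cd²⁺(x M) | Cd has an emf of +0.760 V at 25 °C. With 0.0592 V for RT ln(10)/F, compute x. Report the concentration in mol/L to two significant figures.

0.029 M

Cd²⁺/Cd is the cathode, Mn²⁺/Mn the anode: E°cell = +0.76 V, n = 2.
Overall reaction: Cd²⁺(aq) + Mn(s) → Cd(s) + Mn²⁺(aq); Q = [Mn²⁺]^1/[Cd²⁺]^1.
From E = E° − (0.0592/n) log Q: log Q = (E° − E)·n/0.0592 = (+0.76 − (+0.760))·2/0.0592 = 0.0000.
So 1·log[Cd²⁺] = 1·log(0.029) − log Q = -1.5376 − (0.0000) = -1.5376; [Cd²⁺] = 10^(-1.5376) ≈ 0.029 M.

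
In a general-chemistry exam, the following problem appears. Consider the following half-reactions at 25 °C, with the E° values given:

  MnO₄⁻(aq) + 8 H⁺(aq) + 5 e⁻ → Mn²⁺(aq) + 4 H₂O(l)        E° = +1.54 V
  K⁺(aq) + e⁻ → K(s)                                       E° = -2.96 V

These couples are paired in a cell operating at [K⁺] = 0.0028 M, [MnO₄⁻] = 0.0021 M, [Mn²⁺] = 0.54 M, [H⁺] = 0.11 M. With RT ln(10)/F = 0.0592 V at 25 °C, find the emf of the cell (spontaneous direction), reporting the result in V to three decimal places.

+4.532 V

MnO₄⁻/Mn²⁺ is the cathode (higher E°), K⁺/K the anode: E°cell = +1.54 − (-2.96) = +4.50 V, n = 5.
Overall: MnO₄⁻(aq) + 8 H⁺(aq) + 5 K(s) → Mn²⁺(aq) + 4 H₂O(l) + 5 K⁺(aq)
Q = [Mn²⁺]·[K⁺]^5 / ([MnO₄⁻]·[H⁺]^8); log Q = -2.685.
E = E° − (0.0592/n) log Q = +4.50 − (0.0592/5)(-2.685) = +4.532 V.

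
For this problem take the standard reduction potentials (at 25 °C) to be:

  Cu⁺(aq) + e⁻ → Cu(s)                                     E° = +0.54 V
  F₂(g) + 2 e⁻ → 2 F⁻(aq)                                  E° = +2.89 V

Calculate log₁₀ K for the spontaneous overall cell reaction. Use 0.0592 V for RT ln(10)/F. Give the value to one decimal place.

79.4

Cathode: F₂/F⁻; anode: Cu⁺/Cu. E°cell = +2.35 V, n = 2.
log K = nE°cell / 0.0592 = (2)(+2.35) / 0.0592 = 79.4.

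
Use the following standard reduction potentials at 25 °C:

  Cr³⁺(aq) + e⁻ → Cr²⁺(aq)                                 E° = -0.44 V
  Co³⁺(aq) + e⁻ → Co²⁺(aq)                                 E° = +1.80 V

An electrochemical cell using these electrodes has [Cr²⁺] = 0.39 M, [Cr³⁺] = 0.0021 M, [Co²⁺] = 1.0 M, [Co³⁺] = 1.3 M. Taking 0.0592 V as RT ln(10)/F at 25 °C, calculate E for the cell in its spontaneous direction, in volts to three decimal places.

+2.381 V

Co³⁺/Co²⁺ is the cathode (higher E°), Cr³⁺/Cr²⁺ the anode: E°cell = +1.80 − (-0.44) = +2.24 V, n = 1.
Overall: Co³⁺(aq) + Cr²⁺(aq) → Co²⁺(aq) + Cr³⁺(aq)
Q = [Co²⁺]·[Cr³⁺] / ([Co³⁺]·[Cr²⁺]); log Q = -2.383.
E = E° − (0.0592/n) log Q = +2.24 − (0.0592/1)(-2.383) = +2.381 V.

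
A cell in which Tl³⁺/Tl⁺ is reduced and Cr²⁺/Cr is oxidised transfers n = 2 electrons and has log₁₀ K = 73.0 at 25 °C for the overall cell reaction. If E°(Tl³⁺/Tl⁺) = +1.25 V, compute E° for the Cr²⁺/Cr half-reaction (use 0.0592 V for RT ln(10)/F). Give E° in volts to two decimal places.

-0.91 V

E°cell = (0.0592/n)·log K = (0.0592/2)(73.0) = +2.161 V.
Since Tl³⁺/Tl⁺ is the cathode and Cr²⁺/Cr the anode, E°cell = E°(Tl³⁺/Tl⁺) − E°(Cr²⁺/Cr).
So E°(Cr²⁺/Cr) = E°(Tl³⁺/Tl⁺) − E°cell = (+1.25) − (+2.161) = -0.91 V.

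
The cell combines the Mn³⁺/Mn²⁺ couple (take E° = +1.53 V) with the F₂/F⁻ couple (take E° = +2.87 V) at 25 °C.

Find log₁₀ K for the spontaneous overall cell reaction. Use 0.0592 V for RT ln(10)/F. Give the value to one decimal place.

Cathode: F₂/F⁻; anode: Mn³⁺/Mn²⁺. E°cell = +1.34 V, n = 2.
log K = nE°cell / 0.0592 = (2)(+1.34) / 0.0592 = 45.3.

45.3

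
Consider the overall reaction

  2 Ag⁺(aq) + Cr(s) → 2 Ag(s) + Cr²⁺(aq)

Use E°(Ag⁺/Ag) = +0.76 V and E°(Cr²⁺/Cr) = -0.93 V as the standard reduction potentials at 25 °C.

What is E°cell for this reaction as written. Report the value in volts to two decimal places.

The Ag⁺/Ag couple has the higher reduction potential, so it is the cathode; Cr²⁺/Cr is oxidised at the anode.
E°cell = E°(cathode) − E°(anode) = (+0.76) − (-0.93) = +1.69 V.

+1.69 V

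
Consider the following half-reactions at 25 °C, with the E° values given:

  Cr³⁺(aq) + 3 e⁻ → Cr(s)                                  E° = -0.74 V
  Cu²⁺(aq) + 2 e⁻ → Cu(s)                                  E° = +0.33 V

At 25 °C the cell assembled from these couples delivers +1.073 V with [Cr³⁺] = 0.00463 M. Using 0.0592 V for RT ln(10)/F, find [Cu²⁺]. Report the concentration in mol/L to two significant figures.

0.035 M

Cu²⁺/Cu is the cathode, Cr³⁺/Cr the anode: E°cell = +1.07 V, n = 6.
Overall reaction: 3 Cu²⁺(aq) + 2 Cr(s) → 3 Cu(s) + 2 Cr³⁺(aq); Q = [Cr³⁺]^2/[Cu²⁺]^3.
From E = E° − (0.0592/n) log Q: log Q = (E° − E)·n/0.0592 = (+1.07 − (+1.073))·6/0.0592 = -0.3041.
So 3·log[Cu²⁺] = 2·log(0.00463) − log Q = -4.6688 − (-0.3041) = -4.3647; log[Cu²⁺] = -4.3647 / 3 = -1.4549; [Cu²⁺] = 10^(-1.4549) ≈ 0.035 M.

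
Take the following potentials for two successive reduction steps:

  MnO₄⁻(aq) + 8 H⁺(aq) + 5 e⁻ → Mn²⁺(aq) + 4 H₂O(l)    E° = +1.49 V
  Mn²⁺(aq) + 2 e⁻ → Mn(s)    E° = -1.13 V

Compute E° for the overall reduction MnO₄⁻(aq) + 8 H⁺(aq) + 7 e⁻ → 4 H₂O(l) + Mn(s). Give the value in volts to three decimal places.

+0.741 V

Since ΔG° = −nFE° is additive over sequential reductions, n₃E°₃ = n₁E°₁ + n₂E°₂.
E°₃ = (5×+1.49 + 2×-1.13) / 7 = (+5.190) / 7 = +0.741 V.
E° values themselves are not directly additive — weighting by electron count is essential.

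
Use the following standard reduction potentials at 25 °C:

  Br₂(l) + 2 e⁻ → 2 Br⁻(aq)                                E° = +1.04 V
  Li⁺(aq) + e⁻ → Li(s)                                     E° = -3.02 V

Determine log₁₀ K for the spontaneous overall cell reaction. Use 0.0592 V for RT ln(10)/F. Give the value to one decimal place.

Cathode: Br₂/Br⁻; anode: Li⁺/Li. E°cell = +4.06 V, n = 2.
log K = nE°cell / 0.0592 = (2)(+4.06) / 0.0592 = 137.2.

137.2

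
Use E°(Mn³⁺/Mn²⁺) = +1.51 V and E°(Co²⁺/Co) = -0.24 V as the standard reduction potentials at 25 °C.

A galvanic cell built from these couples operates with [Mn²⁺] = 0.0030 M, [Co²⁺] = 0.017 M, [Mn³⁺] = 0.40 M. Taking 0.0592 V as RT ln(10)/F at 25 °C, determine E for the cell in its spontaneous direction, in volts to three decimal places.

+1.928 V

Mn³⁺/Mn²⁺ is the cathode (higher E°), Co²⁺/Co the anode: E°cell = +1.51 − (-0.24) = +1.75 V, n = 2.
Overall: 2 Mn³⁺(aq) + Co(s) → 2 Mn²⁺(aq) + Co²⁺(aq)
Q = [Mn²⁺]^2·[Co²⁺] / ([Mn³⁺]^2); log Q = -6.019.
E = E° − (0.0592/n) log Q = +1.75 − (0.0592/2)(-6.019) = +1.928 V.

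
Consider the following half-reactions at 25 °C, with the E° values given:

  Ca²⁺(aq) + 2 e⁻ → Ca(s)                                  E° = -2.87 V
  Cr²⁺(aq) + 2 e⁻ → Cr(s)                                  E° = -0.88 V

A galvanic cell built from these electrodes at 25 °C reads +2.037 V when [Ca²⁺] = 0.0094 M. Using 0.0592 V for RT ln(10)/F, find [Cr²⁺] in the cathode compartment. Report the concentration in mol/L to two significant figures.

Cr²⁺/Cr is the cathode, Ca²⁺/Ca the anode: E°cell = +1.99 V, n = 2.
Overall reaction: Cr²⁺(aq) + Ca(s) → Cr(s) + Ca²⁺(aq); Q = [Ca²⁺]^1/[Cr²⁺]^1.
From E = E° − (0.0592/n) log Q: log Q = (E° − E)·n/0.0592 = (+1.99 − (+2.037))·2/0.0592 = -1.5878.
So 1·log[Cr²⁺] = 1·log(0.0094) − log Q = -2.0269 − (-1.5878) = -0.4391; [Cr²⁺] = 10^(-0.4391) ≈ 0.36 M.

0.36 M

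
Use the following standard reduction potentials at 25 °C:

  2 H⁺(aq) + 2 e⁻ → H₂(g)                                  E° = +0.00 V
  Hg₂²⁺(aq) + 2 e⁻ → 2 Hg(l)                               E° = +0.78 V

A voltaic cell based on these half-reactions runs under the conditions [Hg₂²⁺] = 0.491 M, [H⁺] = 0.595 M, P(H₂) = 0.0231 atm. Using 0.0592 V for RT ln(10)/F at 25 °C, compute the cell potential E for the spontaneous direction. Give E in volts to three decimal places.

+0.736 V

Hg₂²⁺/Hg is the cathode (higher E°), H⁺/H₂ the anode: E°cell = +0.78 − (+0.00) = +0.78 V, n = 2.
Overall: Hg₂²⁺(aq) + H₂(g) → 2 Hg(l) + 2 H⁺(aq)
Q = [H⁺]^2 / ([Hg₂²⁺]·P(H₂)); log Q = 1.494.
E = E° − (0.0592/n) log Q = +0.78 − (0.0592/2)(1.494) = +0.736 V.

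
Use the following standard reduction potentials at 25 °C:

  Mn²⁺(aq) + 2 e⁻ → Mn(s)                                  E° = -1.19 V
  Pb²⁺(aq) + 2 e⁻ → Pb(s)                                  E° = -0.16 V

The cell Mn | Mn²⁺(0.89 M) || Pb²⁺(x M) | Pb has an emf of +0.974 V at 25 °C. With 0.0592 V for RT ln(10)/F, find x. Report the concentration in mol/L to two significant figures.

Pb²⁺/Pb is the cathode, Mn²⁺/Mn the anode: E°cell = +1.03 V, n = 2.
Overall reaction: Pb²⁺(aq) + Mn(s) → Pb(s) + Mn²⁺(aq); Q = [Mn²⁺]^1/[Pb²⁺]^1.
From E = E° − (0.0592/n) log Q: log Q = (E° − E)·n/0.0592 = (+1.03 − (+0.974))·2/0.0592 = 1.8919.
So 1·log[Pb²⁺] = 1·log(0.89) − log Q = -0.0506 − (1.8919) = -1.9425; [Pb²⁺] = 10^(-1.9425) ≈ 0.011 M.

0.011 M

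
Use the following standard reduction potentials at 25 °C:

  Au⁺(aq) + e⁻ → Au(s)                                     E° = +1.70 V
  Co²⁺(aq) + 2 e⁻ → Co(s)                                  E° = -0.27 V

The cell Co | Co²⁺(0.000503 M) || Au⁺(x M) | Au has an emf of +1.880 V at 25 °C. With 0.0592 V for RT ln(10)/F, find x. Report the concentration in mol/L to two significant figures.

Au⁺/Au is the cathode, Co²⁺/Co the anode: E°cell = +1.97 V, n = 2.
Overall reaction: 2 Au⁺(aq) + Co(s) → 2 Au(s) + Co²⁺(aq); Q = [Co²⁺]^1/[Au⁺]^2.
From E = E° − (0.0592/n) log Q: log Q = (E° − E)·n/0.0592 = (+1.97 − (+1.880))·2/0.0592 = 3.0405.
So 2·log[Au⁺] = 1·log(0.000503) − log Q = -3.2984 − (3.0405) = -6.3389; log[Au⁺] = -6.3389 / 2 = -3.1694; [Au⁺] = 10^(-3.1694) ≈ 0.00068 M.

0.00068 M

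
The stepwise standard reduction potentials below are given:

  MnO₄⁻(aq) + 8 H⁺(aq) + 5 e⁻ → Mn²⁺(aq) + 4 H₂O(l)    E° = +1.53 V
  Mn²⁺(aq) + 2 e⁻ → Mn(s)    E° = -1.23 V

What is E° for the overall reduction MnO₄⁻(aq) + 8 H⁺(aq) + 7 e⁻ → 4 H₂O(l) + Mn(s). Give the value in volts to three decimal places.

+0.741 V

Adding the free-energy changes (−nFE°) of the two steps gives −n₃FE°₃ = −n₁FE°₁ − n₂FE°₂.
E°₃ = (5×+1.53 + 2×-1.23) / 7 = (+5.190) / 7 = +0.741 V.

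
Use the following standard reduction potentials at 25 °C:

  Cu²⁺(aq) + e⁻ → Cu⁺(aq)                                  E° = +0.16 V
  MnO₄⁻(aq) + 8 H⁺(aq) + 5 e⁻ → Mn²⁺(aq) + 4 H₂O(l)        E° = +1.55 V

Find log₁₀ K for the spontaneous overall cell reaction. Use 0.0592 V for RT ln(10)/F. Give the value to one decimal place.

117.4

Cathode: MnO₄⁻/Mn²⁺; anode: Cu²⁺/Cu⁺. E°cell = +1.39 V, n = 5.
log K = nE°cell / 0.0592 = (5)(+1.39) / 0.0592 = 117.4.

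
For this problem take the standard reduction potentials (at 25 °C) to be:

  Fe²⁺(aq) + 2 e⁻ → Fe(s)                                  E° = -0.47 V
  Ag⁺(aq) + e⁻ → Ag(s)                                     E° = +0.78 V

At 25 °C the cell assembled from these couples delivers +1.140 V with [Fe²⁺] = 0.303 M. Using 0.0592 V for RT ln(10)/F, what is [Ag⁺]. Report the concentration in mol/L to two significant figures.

0.0076 M

Ag⁺/Ag is the cathode, Fe²⁺/Fe the anode: E°cell = +1.25 V, n = 2.
Overall reaction: 2 Ag⁺(aq) + Fe(s) → 2 Ag(s) + Fe²⁺(aq); Q = [Fe²⁺]^1/[Ag⁺]^2.
From E = E° − (0.0592/n) log Q: log Q = (E° − E)·n/0.0592 = (+1.25 − (+1.140))·2/0.0592 = 3.7162.
So 2·log[Ag⁺] = 1·log(0.303) − log Q = -0.5186 − (3.7162) = -4.2348; log[Ag⁺] = -4.2348 / 2 = -2.1174; [Ag⁺] = 10^(-2.1174) ≈ 0.0076 M.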